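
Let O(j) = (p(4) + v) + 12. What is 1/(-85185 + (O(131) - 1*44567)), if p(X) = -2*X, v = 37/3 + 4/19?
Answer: -57/7394921 ≈ -7.7080e-6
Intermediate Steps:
v = 715/57 (v = 37*(⅓) + 4*(1/19) = 37/3 + 4/19 = 715/57 ≈ 12.544)
O(j) = 943/57 (O(j) = (-2*4 + 715/57) + 12 = (-8 + 715/57) + 12 = 259/57 + 12 = 943/57)
1/(-85185 + (O(131) - 1*44567)) = 1/(-85185 + (943/57 - 1*44567)) = 1/(-85185 + (943/57 - 44567)) = 1/(-85185 - 2539376/57) = 1/(-7394921/57) = -57/7394921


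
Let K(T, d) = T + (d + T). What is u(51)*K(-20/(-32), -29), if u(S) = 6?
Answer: -333/2 ≈ -166.50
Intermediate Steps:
K(T, d) = d + 2*T (K(T, d) = T + (T + d) = d + 2*T)
u(51)*K(-20/(-32), -29) = 6*(-29 + 2*(-20/(-32))) = 6*(-29 + 2*(-20*(-1/32))) = 6*(-29 + 2*(5/8)) = 6*(-29 + 5/4) = 6*(-111/4) = -333/2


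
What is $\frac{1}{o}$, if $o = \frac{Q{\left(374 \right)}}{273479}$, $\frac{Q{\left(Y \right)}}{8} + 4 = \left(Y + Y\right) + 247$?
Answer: $\frac{273479}{7928} \approx 34.495$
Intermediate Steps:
$Q{\left(Y \right)} = 1944 + 16 Y$ ($Q{\left(Y \right)} = -32 + 8 \left(\left(Y + Y\right) + 247\right) = -32 + 8 \left(2 Y + 247\right) = -32 + 8 \left(247 + 2 Y\right) = -32 + \left(1976 + 16 Y\right) = 1944 + 16 Y$)
$o = \frac{7928}{273479}$ ($o = \frac{1944 + 16 \cdot 374}{273479} = \left(1944 + 5984\right) \frac{1}{273479} = 7928 \cdot \frac{1}{273479} = \frac{7928}{273479} \approx 0.028989$)
$\frac{1}{o} = \frac{1}{\frac{7928}{273479}} = \frac{273479}{7928}$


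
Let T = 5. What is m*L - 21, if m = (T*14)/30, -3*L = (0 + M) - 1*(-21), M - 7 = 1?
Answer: -392/9 ≈ -43.556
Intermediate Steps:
M = 8 (M = 7 + 1 = 8)
L = -29/3 (L = -((0 + 8) - 1*(-21))/3 = -(8 + 21)/3 = -⅓*29 = -29/3 ≈ -9.6667)
m = 7/3 (m = (5*14)/30 = 70*(1/30) = 7/3 ≈ 2.3333)
m*L - 21 = (7/3)*(-29/3) - 21 = -203/9 - 21 = -392/9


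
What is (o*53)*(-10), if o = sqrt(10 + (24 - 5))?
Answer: -530*sqrt(29) ≈ -2854.1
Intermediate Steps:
o = sqrt(29) (o = sqrt(10 + 19) = sqrt(29) ≈ 5.3852)
(o*53)*(-10) = (sqrt(29)*53)*(-10) = (53*sqrt(29))*(-10) = -530*sqrt(29)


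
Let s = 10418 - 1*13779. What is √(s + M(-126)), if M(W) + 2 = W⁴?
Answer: √252044013 ≈ 15876.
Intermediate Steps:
M(W) = -2 + W⁴
s = -3361 (s = 10418 - 13779 = -3361)
√(s + M(-126)) = √(-3361 + (-2 + (-126)⁴)) = √(-3361 + (-2 + 252047376)) = √(-3361 + 252047374) = √252044013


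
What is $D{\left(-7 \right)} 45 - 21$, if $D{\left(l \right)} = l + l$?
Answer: $-651$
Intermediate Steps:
$D{\left(l \right)} = 2 l$
$D{\left(-7 \right)} 45 - 21 = 2 \left(-7\right) 45 - 21 = \left(-14\right) 45 - 21 = -630 - 21 = -651$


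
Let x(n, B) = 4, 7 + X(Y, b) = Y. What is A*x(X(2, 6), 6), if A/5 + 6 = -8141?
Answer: -162940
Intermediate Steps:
A = -40735 (A = -30 + 5*(-8141) = -30 - 40705 = -40735)
X(Y, b) = -7 + Y
A*x(X(2, 6), 6) = -40735*4 = -162940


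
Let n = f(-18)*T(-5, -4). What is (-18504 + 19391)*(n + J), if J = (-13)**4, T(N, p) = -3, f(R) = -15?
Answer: 25373522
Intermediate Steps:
n = 45 (n = -15*(-3) = 45)
J = 28561
(-18504 + 19391)*(n + J) = (-18504 + 19391)*(45 + 28561) = 887*28606 = 25373522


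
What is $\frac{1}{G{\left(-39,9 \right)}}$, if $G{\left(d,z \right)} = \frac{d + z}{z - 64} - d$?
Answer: $\frac{11}{435} \approx 0.025287$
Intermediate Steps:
$G{\left(d,z \right)} = - d + \frac{d + z}{-64 + z}$ ($G{\left(d,z \right)} = \frac{d + z}{-64 + z} - d = - d + \frac{d + z}{-64 + z}$)
$\frac{1}{G{\left(-39,9 \right)}} = \frac{1}{\frac{1}{-64 + 9} \left(9 + 65 \left(-39\right) - \left(-39\right) 9\right)} = \frac{1}{\frac{1}{-55} \left(9 - 2535 + 351\right)} = \frac{1}{\left(- \frac{1}{55}\right) \left(-2175\right)} = \frac{1}{\frac{435}{11}} = \frac{11}{435}$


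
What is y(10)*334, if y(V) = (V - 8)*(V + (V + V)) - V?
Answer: 16700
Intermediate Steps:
y(V) = -V + 3*V*(-8 + V) (y(V) = (-8 + V)*(V + 2*V) - V = (-8 + V)*(3*V) - V = 3*V*(-8 + V) - V = -V + 3*V*(-8 + V))
y(10)*334 = (10*(-25 + 3*10))*334 = (10*(-25 + 30))*334 = (10*5)*334 = 50*334 = 16700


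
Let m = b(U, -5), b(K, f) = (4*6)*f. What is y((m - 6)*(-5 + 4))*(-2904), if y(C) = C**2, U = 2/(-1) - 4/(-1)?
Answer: -46103904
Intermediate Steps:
U = 2 (U = 2*(-1) - 4*(-1) = -2 + 4 = 2)
b(K, f) = 24*f
m = -120 (m = 24*(-5) = -120)
y((m - 6)*(-5 + 4))*(-2904) = ((-120 - 6)*(-5 + 4))**2*(-2904) = (-126*(-1))**2*(-2904) = 126**2*(-2904) = 15876*(-2904) = -46103904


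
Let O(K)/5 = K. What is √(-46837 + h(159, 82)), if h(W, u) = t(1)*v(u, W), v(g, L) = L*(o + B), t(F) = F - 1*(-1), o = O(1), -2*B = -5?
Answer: 2*I*√11113 ≈ 210.84*I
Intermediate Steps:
B = 5/2 (B = -½*(-5) = 5/2 ≈ 2.5000)
O(K) = 5*K
o = 5 (o = 5*1 = 5)
t(F) = 1 + F (t(F) = F + 1 = 1 + F)
v(g, L) = 15*L/2 (v(g, L) = L*(5 + 5/2) = L*(15/2) = 15*L/2)
h(W, u) = 15*W (h(W, u) = (1 + 1)*(15*W/2) = 2*(15*W/2) = 15*W)
√(-46837 + h(159, 82)) = √(-46837 + 15*159) = √(-46837 + 2385) = √(-44452) = 2*I*√11113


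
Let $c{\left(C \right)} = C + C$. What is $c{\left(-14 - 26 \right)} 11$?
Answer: $-880$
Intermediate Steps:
$c{\left(C \right)} = 2 C$
$c{\left(-14 - 26 \right)} 11 = 2 \left(-14 - 26\right) 11 = 2 \left(-40\right) 11 = \left(-80\right) 11 = -880$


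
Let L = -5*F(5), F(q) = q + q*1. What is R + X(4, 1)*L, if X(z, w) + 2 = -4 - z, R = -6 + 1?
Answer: 495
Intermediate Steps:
F(q) = 2*q (F(q) = q + q = 2*q)
R = -5
X(z, w) = -6 - z (X(z, w) = -2 + (-4 - z) = -6 - z)
L = -50 (L = -10*5 = -5*10 = -50)
R + X(4, 1)*L = -5 + (-6 - 1*4)*(-50) = -5 + (-6 - 4)*(-50) = -5 - 10*(-50) = -5 + 500 = 495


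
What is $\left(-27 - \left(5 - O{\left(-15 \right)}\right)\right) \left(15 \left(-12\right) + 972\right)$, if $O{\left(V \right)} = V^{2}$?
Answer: $152856$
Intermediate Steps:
$\left(-27 - \left(5 - O{\left(-15 \right)}\right)\right) \left(15 \left(-12\right) + 972\right) = \left(-27 - \left(5 - \left(-15\right)^{2}\right)\right) \left(15 \left(-12\right) + 972\right) = \left(-27 - \left(5 - 225\right)\right) \left(-180 + 972\right) = \left(-27 - \left(5 - 225\right)\right) 792 = \left(-27 - -220\right) 792 = \left(-27 + 220\right) 792 = 193 \cdot 792 = 152856$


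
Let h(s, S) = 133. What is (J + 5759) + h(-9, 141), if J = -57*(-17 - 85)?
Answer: 11706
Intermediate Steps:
J = 5814 (J = -57*(-102) = 5814)
(J + 5759) + h(-9, 141) = (5814 + 5759) + 133 = 11573 + 133 = 11706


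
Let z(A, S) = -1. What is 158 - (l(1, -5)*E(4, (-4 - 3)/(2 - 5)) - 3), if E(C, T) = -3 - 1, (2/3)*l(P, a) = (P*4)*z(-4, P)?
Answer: 137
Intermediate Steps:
l(P, a) = -6*P (l(P, a) = 3*((P*4)*(-1))/2 = 3*((4*P)*(-1))/2 = 3*(-4*P)/2 = -6*P)
E(C, T) = -4
158 - (l(1, -5)*E(4, (-4 - 3)/(2 - 5)) - 3) = 158 - (-6*1*(-4) - 3) = 158 - (-6*(-4) - 3) = 158 - (24 - 3) = 158 - 1*21 = 158 - 21 = 137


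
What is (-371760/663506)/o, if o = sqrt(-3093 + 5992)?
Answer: -185880*sqrt(2899)/961751947 ≈ -0.010406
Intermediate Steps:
o = sqrt(2899) ≈ 53.842
(-371760/663506)/o = (-371760/663506)/(sqrt(2899)) = (-371760*1/663506)*(sqrt(2899)/2899) = -185880*sqrt(2899)/961751947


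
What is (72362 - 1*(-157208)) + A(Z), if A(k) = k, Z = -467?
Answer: 229103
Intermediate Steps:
(72362 - 1*(-157208)) + A(Z) = (72362 - 1*(-157208)) - 467 = (72362 + 157208) - 467 = 229570 - 467 = 229103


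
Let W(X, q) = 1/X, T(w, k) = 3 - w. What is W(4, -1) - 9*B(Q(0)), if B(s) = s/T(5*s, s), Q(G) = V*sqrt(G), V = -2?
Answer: 1/4 ≈ 0.25000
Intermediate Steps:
Q(G) = -2*sqrt(G)
B(s) = s/(3 - 5*s)
W(4, -1) - 9*B(Q(0)) = 1/4 - (-9)*(-2*sqrt(0))/(-3 + 5*(-2*sqrt(0))) = 1/4 - (-9)*(-2*0)/(-3 + 5*(-2*0)) = 1/4 - (-9)*0/(-3 + 5*0) = 1/4 - (-9)*0/(-3 + 0) = 1/4 - (-9)*0/(-3) = 1/4 - (-9)*0*(-1)/3 = 1/4 - 9*0 = 1/4 + 0 = 1/4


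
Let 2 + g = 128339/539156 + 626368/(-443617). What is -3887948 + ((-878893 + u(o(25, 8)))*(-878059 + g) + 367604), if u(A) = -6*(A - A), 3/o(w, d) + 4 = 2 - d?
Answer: 184578841629812060875293/239178767252 ≈ 7.7172e+11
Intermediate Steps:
o(w, d) = 3/(-2 - d) (o(w, d) = 3/(-4 + (2 - d)) = 3/(-2 - d))
g = -759134237749/239178767252 (g = -2 + (128339/539156 + 626368/(-443617)) = -2 + (128339*(1/539156) + 626368*(-1/443617)) = -2 + (128339/539156 - 626368/443617) = -2 - 280776703245/239178767252 = -759134237749/239178767252 ≈ -3.1739)
u(A) = 0 (u(A) = -6*0 = 0)
-3887948 + ((-878893 + u(o(25, 8)))*(-878059 + g) + 367604) = -3887948 + ((-878893 + 0)*(-878059 - 759134237749/239178767252) + 367604) = -3887948 + (-878893*(-210013828328761617/239178767252) + 367604) = -3887948 + (184579683621350283849981/239178767252 + 367604) = -3887948 + 184579771544421840754189/239178767252 = 184578841629812060875293/239178767252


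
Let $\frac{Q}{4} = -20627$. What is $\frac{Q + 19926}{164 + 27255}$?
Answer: $- \frac{62582}{27419} \approx -2.2824$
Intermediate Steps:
$Q = -82508$ ($Q = 4 \left(-20627\right) = -82508$)
$\frac{Q + 19926}{164 + 27255} = \frac{-82508 + 19926}{164 + 27255} = - \frac{62582}{27419}$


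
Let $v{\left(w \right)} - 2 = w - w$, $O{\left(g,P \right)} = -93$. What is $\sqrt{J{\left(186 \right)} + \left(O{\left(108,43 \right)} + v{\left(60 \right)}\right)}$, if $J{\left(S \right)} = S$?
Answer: $\sqrt{95} \approx 9.7468$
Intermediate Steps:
$v{\left(w \right)} = 2$ ($v{\left(w \right)} = 2 + \left(w - w\right) = 2 + 0 = 2$)
$\sqrt{J{\left(186 \right)} + \left(O{\left(108,43 \right)} + v{\left(60 \right)}\right)} = \sqrt{186 + \left(-93 + 2\right)} = \sqrt{186 - 91} = \sqrt{95}$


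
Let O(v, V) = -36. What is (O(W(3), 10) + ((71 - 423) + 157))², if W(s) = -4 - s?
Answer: 53361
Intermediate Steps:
(O(W(3), 10) + ((71 - 423) + 157))² = (-36 + ((71 - 423) + 157))² = (-36 + (-352 + 157))² = (-36 - 195)² = (-231)² = 53361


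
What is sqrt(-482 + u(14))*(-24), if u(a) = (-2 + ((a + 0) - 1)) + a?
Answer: -24*I*sqrt(457) ≈ -513.06*I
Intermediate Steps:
u(a) = -3 + 2*a (u(a) = (-2 + (a - 1)) + a = (-2 + (-1 + a)) + a = (-3 + a) + a = -3 + 2*a)
sqrt(-482 + u(14))*(-24) = sqrt(-482 + (-3 + 2*14))*(-24) = sqrt(-482 + (-3 + 28))*(-24) = sqrt(-482 + 25)*(-24) = sqrt(-457)*(-24) = (I*sqrt(457))*(-24) = -24*I*sqrt(457)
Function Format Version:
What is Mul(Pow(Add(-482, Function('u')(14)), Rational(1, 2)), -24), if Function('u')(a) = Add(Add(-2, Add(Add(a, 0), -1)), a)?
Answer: Mul(-24, I, Pow(457, Rational(1, 2))) ≈ Mul(-513.06, I)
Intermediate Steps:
Function('u')(a) = Add(-3, Mul(2, a)) (Function('u')(a) = Add(Add(-2, Add(a, -1)), a) = Add(Add(-2, Add(-1, a)), a) = Add(Add(-3, a), a) = Add(-3, Mul(2, a)))
Mul(Pow(Add(-482, Function('u')(14)), Rational(1, 2)), -24) = Mul(Pow(Add(-482, Add(-3, Mul(2, 14))), Rational(1, 2)), -24) = Mul(Pow(Add(-482, Add(-3, 28)), Rational(1, 2)), -24) = Mul(Pow(Add(-482, 25), Rational(1, 2)), -24) = Mul(Pow(-457, Rational(1, 2)), -24) = Mul(Mul(I, Pow(457, Rational(1, 2))), -24) = Mul(-24, I, Pow(457, Rational(1, 2)))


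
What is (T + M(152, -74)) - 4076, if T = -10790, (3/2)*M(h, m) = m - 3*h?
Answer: -45658/3 ≈ -15219.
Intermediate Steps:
M(h, m) = -2*h + 2*m/3 (M(h, m) = 2*(m - 3*h)/3 = -2*h + 2*m/3)
(T + M(152, -74)) - 4076 = (-10790 + (-2*152 + (⅔)*(-74))) - 4076 = (-10790 + (-304 - 148/3)) - 4076 = (-10790 - 1060/3) - 4076 = -33430/3 - 4076 = -45658/3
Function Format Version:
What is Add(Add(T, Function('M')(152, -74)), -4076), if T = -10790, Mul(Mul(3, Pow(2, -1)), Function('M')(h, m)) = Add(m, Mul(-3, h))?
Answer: Rational(-45658, 3) ≈ -15219.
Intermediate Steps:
Function('M')(h, m) = Add(Mul(-2, h), Mul(Rational(2, 3), m)) (Function('M')(h, m) = Mul(Rational(2, 3), Add(m, Mul(-3, h))) = Add(Mul(-2, h), Mul(Rational(2, 3), m)))
Add(Add(T, Function('M')(152, -74)), -4076) = Add(Add(-10790, Add(Mul(-2, 152), Mul(Rational(2, 3), -74))), -4076) = Add(Add(-10790, Add(-304, Rational(-148, 3))), -4076) = Add(Add(-10790, Rational(-1060, 3)), -4076) = Add(Rational(-33430, 3), -4076) = Rational(-45658, 3)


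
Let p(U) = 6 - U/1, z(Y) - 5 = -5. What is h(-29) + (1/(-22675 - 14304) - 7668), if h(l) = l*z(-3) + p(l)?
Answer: -282260708/36979 ≈ -7633.0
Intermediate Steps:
z(Y) = 0 (z(Y) = 5 - 5 = 0)
p(U) = 6 - U
h(l) = 6 - l (h(l) = l*0 + (6 - l) = 0 + (6 - l) = 6 - l)
h(-29) + (1/(-22675 - 14304) - 7668) = (6 - 1*(-29)) + (1/(-22675 - 14304) - 7668) = (6 + 29) + (1/(-36979) - 7668) = 35 + (-1/36979 - 7668) = 35 - 283554973/36979 = -282260708/36979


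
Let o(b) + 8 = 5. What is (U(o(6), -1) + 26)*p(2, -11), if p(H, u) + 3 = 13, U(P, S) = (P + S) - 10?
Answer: 120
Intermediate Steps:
o(b) = -3 (o(b) = -8 + 5 = -3)
U(P, S) = -10 + P + S
p(H, u) = 10 (p(H, u) = -3 + 13 = 10)
(U(o(6), -1) + 26)*p(2, -11) = ((-10 - 3 - 1) + 26)*10 = (-14 + 26)*10 = 12*10 = 120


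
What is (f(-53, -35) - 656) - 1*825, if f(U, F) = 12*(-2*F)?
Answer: -641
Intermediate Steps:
f(U, F) = -24*F
(f(-53, -35) - 656) - 1*825 = (-24*(-35) - 656) - 1*825 = (840 - 656) - 825 = 184 - 825 = -641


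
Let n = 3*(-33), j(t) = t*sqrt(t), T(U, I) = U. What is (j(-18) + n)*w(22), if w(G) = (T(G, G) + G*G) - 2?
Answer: -49896 - 27216*I*sqrt(2) ≈ -49896.0 - 38489.0*I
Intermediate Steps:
j(t) = t**(3/2)
w(G) = -2 + G + G**2 (w(G) = (G + G*G) - 2 = (G + G**2) - 2 = -2 + G + G**2)
n = -99
(j(-18) + n)*w(22) = ((-18)**(3/2) - 99)*(-2 + 22 + 22**2) = (-54*I*sqrt(2) - 99)*(-2 + 22 + 484) = (-99 - 54*I*sqrt(2))*504 = -49896 - 27216*I*sqrt(2)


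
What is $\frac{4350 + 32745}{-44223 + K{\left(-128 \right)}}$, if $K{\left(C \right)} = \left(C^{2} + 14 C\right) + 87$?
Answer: $- \frac{12365}{9848} \approx -1.2556$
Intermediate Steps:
$K{\left(C \right)} = 87 + C^{2} + 14 C$
$\frac{4350 + 32745}{-44223 + K{\left(-128 \right)}} = \frac{4350 + 32745}{-44223 + \left(87 + \left(-128\right)^{2} + 14 \left(-128\right)\right)} = \frac{37095}{-44223 + \left(87 + 16384 - 1792\right)} = \frac{37095}{-44223 + 14679} = \frac{37095}{-29544} = 37095 \left(- \frac{1}{29544}\right) = - \frac{12365}{9848}$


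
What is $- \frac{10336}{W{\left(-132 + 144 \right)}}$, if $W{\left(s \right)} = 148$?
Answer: $- \frac{2584}{37} \approx -69.838$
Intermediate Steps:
$- \frac{10336}{W{\left(-132 + 144 \right)}} = - \frac{10336}{148} = \left(-10336\right) \frac{1}{148} = - \frac{2584}{37}$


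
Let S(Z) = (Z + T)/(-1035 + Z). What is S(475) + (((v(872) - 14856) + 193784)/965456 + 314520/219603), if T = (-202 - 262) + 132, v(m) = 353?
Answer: 421291795359/309191507870 ≈ 1.3626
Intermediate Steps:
T = -332 (T = -464 + 132 = -332)
S(Z) = (-332 + Z)/(-1035 + Z) (S(Z) = (Z - 332)/(-1035 + Z) = (-332 + Z)/(-1035 + Z))
S(475) + (((v(872) - 14856) + 193784)/965456 + 314520/219603) = (-332 + 475)/(-1035 + 475) + (((353 - 14856) + 193784)/965456 + 314520/219603) = 143/(-560) + ((-14503 + 193784)*(1/965456) + 314520*(1/219603)) = -1/560*143 + (179281*(1/965456) + 104840/73201) = -143/560 + (179281/965456 + 104840/73201) = -143/560 + 114341955521/70672344656 = 421291795359/309191507870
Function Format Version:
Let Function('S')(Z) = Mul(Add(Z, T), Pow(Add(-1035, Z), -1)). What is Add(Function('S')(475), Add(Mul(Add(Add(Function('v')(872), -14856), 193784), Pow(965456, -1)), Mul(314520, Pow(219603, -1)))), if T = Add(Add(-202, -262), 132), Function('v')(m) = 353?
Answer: Rational(421291795359, 309191507870) ≈ 1.3626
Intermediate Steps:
T = -332 (T = Add(-464, 132) = -332)
Function('S')(Z) = Mul(Pow(Add(-1035, Z), -1), Add(-332, Z)) (Function('S')(Z) = Mul(Add(Z, -332), Pow(Add(-1035, Z), -1)) = Mul(Add(-332, Z), Pow(Add(-1035, Z), -1)) = Mul(Pow(Add(-1035, Z), -1), Add(-332, Z)))
Add(Function('S')(475), Add(Mul(Add(Add(Function('v')(872), -14856), 193784), Pow(965456, -1)), Mul(314520, Pow(219603, -1)))) = Add(Mul(Pow(Add(-1035, 475), -1), Add(-332, 475)), Add(Mul(Add(Add(353, -14856), 193784), Pow(965456, -1)), Mul(314520, Pow(219603, -1)))) = Add(Mul(Pow(-560, -1), 143), Add(Mul(Add(-14503, 193784), Rational(1, 965456)), Mul(314520, Rational(1, 219603)))) = Add(Mul(Rational(-1, 560), 143), Add(Mul(179281, Rational(1, 965456)), Rational(104840, 73201))) = Add(Rational(-143, 560), Add(Rational(179281, 965456), Rational(104840, 73201))) = Add(Rational(-143, 560), Rational(114341955521, 70672344656)) = Rational(421291795359, 309191507870)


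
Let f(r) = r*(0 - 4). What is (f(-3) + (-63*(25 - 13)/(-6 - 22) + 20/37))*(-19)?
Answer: -27797/37 ≈ -751.27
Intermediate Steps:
f(r) = -4*r (f(r) = r*(-4) = -4*r)
(f(-3) + (-63*(25 - 13)/(-6 - 22) + 20/37))*(-19) = (-4*(-3) + (-63*(25 - 13)/(-6 - 22) + 20/37))*(-19) = (12 + (-63/((-28/12)) + 20*(1/37)))*(-19) = (12 + (-63/((-28*1/12)) + 20/37))*(-19) = (12 + (-63/(-7/3) + 20/37))*(-19) = (12 + (-63*(-3/7) + 20/37))*(-19) = (12 + (27 + 20/37))*(-19) = (12 + 1019/37)*(-19) = (1463/37)*(-19) = -27797/37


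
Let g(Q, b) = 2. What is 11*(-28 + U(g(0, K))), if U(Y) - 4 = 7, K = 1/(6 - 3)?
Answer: -187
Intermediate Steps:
K = ⅓ (K = 1/3 = ⅓ ≈ 0.33333)
U(Y) = 11 (U(Y) = 4 + 7 = 11)
11*(-28 + U(g(0, K))) = 11*(-28 + 11) = 11*(-17) = -187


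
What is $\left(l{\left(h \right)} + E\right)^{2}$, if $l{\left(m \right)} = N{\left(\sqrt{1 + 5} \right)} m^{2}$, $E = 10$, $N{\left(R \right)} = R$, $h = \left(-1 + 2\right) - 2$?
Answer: $\left(10 + \sqrt{6}\right)^{2} \approx 154.99$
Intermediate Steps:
$h = -1$ ($h = 1 - 2 = -1$)
$l{\left(m \right)} = \sqrt{6} m^{2}$ ($l{\left(m \right)} = \sqrt{1 + 5} m^{2} = \sqrt{6} m^{2}$)
$\left(l{\left(h \right)} + E\right)^{2} = \left(\sqrt{6} \left(-1\right)^{2} + 10\right)^{2} = \left(\sqrt{6} \cdot 1 + 10\right)^{2} = \left(\sqrt{6} + 10\right)^{2} = \left(10 + \sqrt{6}\right)^{2}$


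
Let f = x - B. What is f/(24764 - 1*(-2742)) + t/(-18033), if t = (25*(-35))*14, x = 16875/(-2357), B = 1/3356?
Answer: 2664272337885719/3923529804624216 ≈ 0.67905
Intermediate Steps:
B = 1/3356 ≈ 0.00029797
x = -16875/2357 (x = 16875*(-1/2357) = -16875/2357 ≈ -7.1595)
f = -56634857/7910092 (f = -16875/2357 - 1*1/3356 = -16875/2357 - 1/3356 = -56634857/7910092 ≈ -7.1598)
t = -12250 (t = -875*14 = -12250)
f/(24764 - 1*(-2742)) + t/(-18033) = -56634857/(7910092*(24764 - 1*(-2742))) - 12250/(-18033) = -56634857/(7910092*(24764 + 2742)) - 12250*(-1/18033) = -56634857/7910092/27506 + 12250/18033 = -56634857/7910092*1/27506 + 12250/18033 = -56634857/217574990552 + 12250/18033 = 2664272337885719/3923529804624216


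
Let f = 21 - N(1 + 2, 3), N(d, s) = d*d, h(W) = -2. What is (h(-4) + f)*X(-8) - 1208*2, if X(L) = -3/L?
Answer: -9649/4 ≈ -2412.3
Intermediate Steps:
N(d, s) = d**2
f = 12 (f = 21 - (1 + 2)**2 = 21 - 1*3**2 = 21 - 1*9 = 21 - 9 = 12)
(h(-4) + f)*X(-8) - 1208*2 = (-2 + 12)*(-3/(-8)) - 1208*2 = 10*(-3*(-1/8)) - 1*2416 = 10*(3/8) - 2416 = 15/4 - 2416 = -9649/4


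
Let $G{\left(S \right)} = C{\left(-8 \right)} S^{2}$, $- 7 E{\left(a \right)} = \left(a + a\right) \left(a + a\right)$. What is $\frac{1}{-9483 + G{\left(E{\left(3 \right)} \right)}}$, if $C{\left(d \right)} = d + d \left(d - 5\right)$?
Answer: $- \frac{49}{340251} \approx -0.00014401$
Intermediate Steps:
$E{\left(a \right)} = - \frac{4 a^{2}}{7}$ ($E{\left(a \right)} = - \frac{\left(a + a\right) \left(a + a\right)}{7} = - \frac{2 a 2 a}{7} = - \frac{4 a^{2}}{7}$)
$C{\left(d \right)} = d + d \left(-5 + d\right)$
$G{\left(S \right)} = 96 S^{2}$ ($G{\left(S \right)} = - 8 \left(-4 - 8\right) S^{2} = \left(-8\right) \left(-12\right) S^{2} = 96 S^{2}$)
$\frac{1}{-9483 + G{\left(E{\left(3 \right)} \right)}} = \frac{1}{-9483 + 96 \left(- \frac{4 \cdot 3^{2}}{7}\right)^{2}} = \frac{1}{-9483 + 96 \left(\left(- \frac{4}{7}\right) 9\right)^{2}} = \frac{1}{-9483 + 96 \left(- \frac{36}{7}\right)^{2}} = \frac{1}{-9483 + 96 \cdot \frac{1296}{49}} = \frac{1}{-9483 + \frac{124416}{49}} = \frac{1}{- \frac{340251}{49}} = - \frac{49}{340251}$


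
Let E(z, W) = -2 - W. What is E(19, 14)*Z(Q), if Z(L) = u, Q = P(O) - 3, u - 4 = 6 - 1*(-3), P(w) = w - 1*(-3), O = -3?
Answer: -208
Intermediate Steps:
P(w) = 3 + w (P(w) = w + 3 = 3 + w)
u = 13 (u = 4 + (6 - 1*(-3)) = 4 + (6 + 3) = 4 + 9 = 13)
Q = -3 (Q = (3 - 3) - 3 = 0 - 3 = -3)
Z(L) = 13
E(19, 14)*Z(Q) = (-2 - 1*14)*13 = (-2 - 14)*13 = -16*13 = -208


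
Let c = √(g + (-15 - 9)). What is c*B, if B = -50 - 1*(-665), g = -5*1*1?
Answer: 615*I*√29 ≈ 3311.9*I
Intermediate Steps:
g = -5 (g = -5*1 = -5)
B = 615 (B = -50 + 665 = 615)
c = I*√29 (c = √(-5 + (-15 - 9)) = √(-5 - 24) = √(-29) = I*√29 ≈ 5.3852*I)
c*B = (I*√29)*615 = 615*I*√29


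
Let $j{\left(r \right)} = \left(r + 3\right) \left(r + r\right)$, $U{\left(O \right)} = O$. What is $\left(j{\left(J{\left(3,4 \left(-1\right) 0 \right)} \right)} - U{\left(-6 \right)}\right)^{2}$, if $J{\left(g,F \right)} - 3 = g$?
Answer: $12996$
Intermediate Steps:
$J{\left(g,F \right)} = 3 + g$
$j{\left(r \right)} = 2 r \left(3 + r\right)$ ($j{\left(r \right)} = \left(3 + r\right) 2 r = 2 r \left(3 + r\right)$)
$\left(j{\left(J{\left(3,4 \left(-1\right) 0 \right)} \right)} - U{\left(-6 \right)}\right)^{2} = \left(2 \left(3 + 3\right) \left(3 + \left(3 + 3\right)\right) - -6\right)^{2} = \left(2 \cdot 6 \left(3 + 6\right) + 6\right)^{2} = \left(2 \cdot 6 \cdot 9 + 6\right)^{2} = \left(108 + 6\right)^{2} = 114^{2} = 12996$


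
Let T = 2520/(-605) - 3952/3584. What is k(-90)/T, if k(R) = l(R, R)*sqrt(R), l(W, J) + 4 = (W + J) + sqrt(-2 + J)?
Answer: 162624*sqrt(230)/142783 + 14961408*I*sqrt(10)/142783 ≈ 17.273 + 331.36*I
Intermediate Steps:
T = -142783/27104 (T = 2520*(-1/605) - 3952*1/3584 = -504/121 - 247/224 = -142783/27104 ≈ -5.2680)
l(W, J) = -4 + J + W + sqrt(-2 + J) (l(W, J) = -4 + ((W + J) + sqrt(-2 + J)) = -4 + ((J + W) + sqrt(-2 + J)) = -4 + (J + W + sqrt(-2 + J)) = -4 + J + W + sqrt(-2 + J))
k(R) = sqrt(R)*(-4 + sqrt(-2 + R) + 2*R) (k(R) = (-4 + R + R + sqrt(-2 + R))*sqrt(R) = (-4 + sqrt(-2 + R) + 2*R)*sqrt(R) = sqrt(R)*(-4 + sqrt(-2 + R) + 2*R))
k(-90)/T = (sqrt(-90)*(-4 + sqrt(-2 - 90) + 2*(-90)))/(-142783/27104) = ((3*I*sqrt(10))*(-4 + sqrt(-92) - 180))*(-27104/142783) = ((3*I*sqrt(10))*(-4 + 2*I*sqrt(23) - 180))*(-27104/142783) = ((3*I*sqrt(10))*(-184 + 2*I*sqrt(23)))*(-27104/142783) = (3*I*sqrt(10)*(-184 + 2*I*sqrt(23)))*(-27104/142783) = -81312*I*sqrt(10)*(-184 + 2*I*sqrt(23))/142783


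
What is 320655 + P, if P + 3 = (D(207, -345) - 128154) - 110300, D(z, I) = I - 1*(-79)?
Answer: 81932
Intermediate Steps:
D(z, I) = 79 + I (D(z, I) = I + 79 = 79 + I)
P = -238723 (P = -3 + (((79 - 345) - 128154) - 110300) = -3 + ((-266 - 128154) - 110300) = -3 + (-128420 - 110300) = -3 - 238720 = -238723)
320655 + P = 320655 - 238723 = 81932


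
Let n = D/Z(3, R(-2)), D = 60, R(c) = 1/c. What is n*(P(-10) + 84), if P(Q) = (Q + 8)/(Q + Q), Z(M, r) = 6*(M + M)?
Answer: 841/6 ≈ 140.17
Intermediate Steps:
Z(M, r) = 12*M (Z(M, r) = 6*(2*M) = 12*M)
P(Q) = (8 + Q)/(2*Q) (P(Q) = (8 + Q)/((2*Q)) = (8 + Q)*(1/(2*Q)) = (8 + Q)/(2*Q))
n = 5/3 (n = 60/((12*3)) = 60/36 = 60*(1/36) = 5/3 ≈ 1.6667)
n*(P(-10) + 84) = 5*((1/2)*(8 - 10)/(-10) + 84)/3 = 5*((1/2)*(-1/10)*(-2) + 84)/3 = 5*(1/10 + 84)/3 = (5/3)*(841/10) = 841/6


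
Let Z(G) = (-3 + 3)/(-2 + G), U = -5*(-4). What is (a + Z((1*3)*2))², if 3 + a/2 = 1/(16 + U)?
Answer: 11449/324 ≈ 35.336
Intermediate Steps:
U = 20
Z(G) = 0 (Z(G) = 0/(-2 + G) = 0)
a = -107/18 (a = -6 + 2/(16 + 20) = -6 + 2/36 = -6 + 2*(1/36) = -6 + 1/18 = -107/18 ≈ -5.9444)
(a + Z((1*3)*2))² = (-107/18 + 0)² = (-107/18)² = 11449/324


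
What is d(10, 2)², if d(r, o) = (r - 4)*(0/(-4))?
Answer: 0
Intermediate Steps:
d(r, o) = 0 (d(r, o) = (-4 + r)*(0*(-¼)) = (-4 + r)*0 = 0)
d(10, 2)² = 0² = 0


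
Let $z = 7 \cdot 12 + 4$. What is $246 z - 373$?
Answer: $21275$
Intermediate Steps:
$z = 88$ ($z = 84 + 4 = 88$)
$246 z - 373 = 246 \cdot 88 - 373 = 21648 - 373 = 21275$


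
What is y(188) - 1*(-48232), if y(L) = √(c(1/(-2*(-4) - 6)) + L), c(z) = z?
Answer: 48232 + √754/2 ≈ 48246.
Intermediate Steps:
y(L) = √(½ + L) (y(L) = √(1/(-2*(-4) - 6) + L) = √(1/(8 - 6) + L) = √(1/2 + L) = √(½ + L))
y(188) - 1*(-48232) = √(2 + 4*188)/2 - 1*(-48232) = √(2 + 752)/2 + 48232 = √754/2 + 48232 = 48232 + √754/2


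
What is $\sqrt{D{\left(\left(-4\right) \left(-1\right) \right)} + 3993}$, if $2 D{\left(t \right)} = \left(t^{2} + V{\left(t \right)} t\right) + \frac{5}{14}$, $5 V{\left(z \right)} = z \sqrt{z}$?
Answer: $\frac{\sqrt{19621455}}{70} \approx 63.28$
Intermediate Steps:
$V{\left(z \right)} = \frac{z^{\frac{3}{2}}}{5}$ ($V{\left(z \right)} = \frac{z \sqrt{z}}{5} = \frac{z^{\frac{3}{2}}}{5}$)
$D{\left(t \right)} = \frac{5}{28} + \frac{t^{2}}{2} + \frac{t^{\frac{5}{2}}}{10}$ ($D{\left(t \right)} = \frac{\left(t^{2} + \frac{t^{\frac{3}{2}}}{5} t\right) + \frac{5}{14}}{2} = \frac{\left(t^{2} + \frac{t^{\frac{5}{2}}}{5}\right) + 5 \cdot \frac{1}{14}}{2} = \frac{\left(t^{2} + \frac{t^{\frac{5}{2}}}{5}\right) + \frac{5}{14}}{2} = \frac{\frac{5}{14} + t^{2} + \frac{t^{\frac{5}{2}}}{5}}{2} = \frac{5}{28} + \frac{t^{2}}{2} + \frac{t^{\frac{5}{2}}}{10}$)
$\sqrt{D{\left(\left(-4\right) \left(-1\right) \right)} + 3993} = \sqrt{\left(\frac{5}{28} + \frac{\left(\left(-4\right) \left(-1\right)\right)^{2}}{2} + \frac{\left(\left(-4\right) \left(-1\right)\right)^{\frac{5}{2}}}{10}\right) + 3993} = \sqrt{\left(\frac{5}{28} + \frac{4^{2}}{2} + \frac{4^{\frac{5}{2}}}{10}\right) + 3993} = \sqrt{\left(\frac{5}{28} + \frac{1}{2} \cdot 16 + \frac{1}{10} \cdot 32\right) + 3993} = \sqrt{\left(\frac{5}{28} + 8 + \frac{16}{5}\right) + 3993} = \sqrt{\frac{1593}{140} + 3993} = \sqrt{\frac{560613}{140}} = \frac{\sqrt{19621455}}{70}$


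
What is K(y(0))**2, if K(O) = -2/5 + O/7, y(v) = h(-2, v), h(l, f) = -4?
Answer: 1156/1225 ≈ 0.94367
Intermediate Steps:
y(v) = -4
K(O) = -2/5 + O/7 (K(O) = -2*1/5 + O*(1/7) = -2/5 + O/7)
K(y(0))**2 = (-2/5 + (1/7)*(-4))**2 = (-2/5 - 4/7)**2 = (-34/35)**2 = 1156/1225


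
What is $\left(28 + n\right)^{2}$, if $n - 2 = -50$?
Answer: $400$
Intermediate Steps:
$n = -48$ ($n = 2 - 50 = -48$)
$\left(28 + n\right)^{2} = \left(28 - 48\right)^{2} = \left(-20\right)^{2} = 400$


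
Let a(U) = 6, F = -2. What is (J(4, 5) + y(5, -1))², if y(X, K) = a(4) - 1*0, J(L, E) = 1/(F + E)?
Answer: 361/9 ≈ 40.111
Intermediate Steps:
J(L, E) = 1/(-2 + E)
y(X, K) = 6 (y(X, K) = 6 - 1*0 = 6 + 0 = 6)
(J(4, 5) + y(5, -1))² = (1/(-2 + 5) + 6)² = (1/3 + 6)² = (⅓ + 6)² = (19/3)² = 361/9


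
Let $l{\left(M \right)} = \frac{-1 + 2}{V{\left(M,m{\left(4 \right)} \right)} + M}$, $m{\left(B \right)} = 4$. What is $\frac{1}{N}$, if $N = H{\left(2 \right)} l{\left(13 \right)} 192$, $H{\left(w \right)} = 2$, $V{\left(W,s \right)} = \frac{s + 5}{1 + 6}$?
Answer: $\frac{25}{672} \approx 0.037202$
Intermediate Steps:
$V{\left(W,s \right)} = \frac{5}{7} + \frac{s}{7}$ ($V{\left(W,s \right)} = \frac{5 + s}{7} = \left(5 + s\right) \frac{1}{7} = \frac{5}{7} + \frac{s}{7}$)
$l{\left(M \right)} = \frac{1}{\frac{9}{7} + M}$ ($l{\left(M \right)} = \frac{-1 + 2}{\left(\frac{5}{7} + \frac{1}{7} \cdot 4\right) + M} = 1 \frac{1}{\left(\frac{5}{7} + \frac{4}{7}\right) + M} = 1 \frac{1}{\frac{9}{7} + M} = \frac{1}{\frac{9}{7} + M}$)
$N = \frac{672}{25}$ ($N = 2 \frac{7}{9 + 7 \cdot 13} \cdot 192 = 2 \frac{7}{9 + 91} \cdot 192 = 2 \cdot \frac{7}{100} \cdot 192 = \frac{7}{50} \cdot 192 = \frac{672}{25} \approx 26.88$)
$\frac{1}{N} = \frac{1}{\frac{672}{25}} = \frac{25}{672}$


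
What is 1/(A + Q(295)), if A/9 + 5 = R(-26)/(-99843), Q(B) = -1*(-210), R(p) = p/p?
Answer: 33281/5491362 ≈ 0.0060606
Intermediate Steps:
R(p) = 1
Q(B) = 210
A = -1497648/33281 (A = -45 + 9*(1/(-99843)) = -45 + 9*(1*(-1/99843)) = -45 + 9*(-1/99843) = -45 - 3/33281 = -1497648/33281 ≈ -45.000)
1/(A + Q(295)) = 1/(-1497648/33281 + 210) = 1/(5491362/33281) = 33281/5491362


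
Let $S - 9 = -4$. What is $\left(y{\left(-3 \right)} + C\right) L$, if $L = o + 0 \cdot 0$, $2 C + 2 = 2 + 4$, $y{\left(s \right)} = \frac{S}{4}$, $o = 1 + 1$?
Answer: $\frac{13}{2} \approx 6.5$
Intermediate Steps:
$S = 5$ ($S = 9 - 4 = 5$)
$o = 2$
$y{\left(s \right)} = \frac{5}{4}$
$C = 2$ ($C = -1 + \frac{2 + 4}{2} = -1 + \frac{1}{2} \cdot 6 = -1 + 3 = 2$)
$L = 2$ ($L = 2 + 0 \cdot 0 = 2 + 0 = 2$)
$\left(y{\left(-3 \right)} + C\right) L = \left(\frac{5}{4} + 2\right) 2 = \frac{13}{4} \cdot 2 = \frac{13}{2}$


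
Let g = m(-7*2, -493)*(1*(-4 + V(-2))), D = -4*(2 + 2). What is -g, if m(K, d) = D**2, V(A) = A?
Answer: 1536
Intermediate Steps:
D = -16 (D = -4*4 = -16)
m(K, d) = 256 (m(K, d) = (-16)**2 = 256)
g = -1536 (g = 256*(1*(-4 - 2)) = 256*(1*(-6)) = 256*(-6) = -1536)
-g = -1*(-1536) = 1536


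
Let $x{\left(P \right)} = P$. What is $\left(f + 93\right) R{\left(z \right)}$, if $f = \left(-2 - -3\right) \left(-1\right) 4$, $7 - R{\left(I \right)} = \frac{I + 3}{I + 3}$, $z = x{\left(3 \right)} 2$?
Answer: $534$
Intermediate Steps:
$z = 6$ ($z = 3 \cdot 2 = 6$)
$R{\left(I \right)} = 6$ ($R{\left(I \right)} = 7 - \frac{I + 3}{I + 3} = 7 - \frac{3 + I}{3 + I} = 7 - 1 = 6$)
$f = -4$ ($f = \left(-2 + 3\right) \left(-1\right) 4 = 1 \left(-1\right) 4 = \left(-1\right) 4 = -4$)
$\left(f + 93\right) R{\left(z \right)} = \left(-4 + 93\right) 6 = 89 \cdot 6 = 534$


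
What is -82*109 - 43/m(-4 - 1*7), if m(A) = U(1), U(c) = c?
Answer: -8981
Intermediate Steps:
m(A) = 1
-82*109 - 43/m(-4 - 1*7) = -82*109 - 43/1 = -8938 - 43*1 = -8938 - 43 = -8981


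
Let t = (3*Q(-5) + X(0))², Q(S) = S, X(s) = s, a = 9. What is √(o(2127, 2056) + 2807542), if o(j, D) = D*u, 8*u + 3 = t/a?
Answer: 2*√703299 ≈ 1677.3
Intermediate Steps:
t = 225 (t = (3*(-5) + 0)² = (-15 + 0)² = (-15)² = 225)
u = 11/4 (u = -3/8 + (225/9)/8 = -3/8 + (225*(⅑))/8 = -3/8 + (⅛)*25 = -3/8 + 25/8 = 11/4 ≈ 2.7500)
o(j, D) = 11*D/4 (o(j, D) = D*(11/4) = 11*D/4)
√(o(2127, 2056) + 2807542) = √((11/4)*2056 + 2807542) = √(5654 + 2807542) = √2813196 = 2*√703299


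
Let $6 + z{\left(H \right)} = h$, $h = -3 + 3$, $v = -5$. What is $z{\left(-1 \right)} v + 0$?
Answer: $30$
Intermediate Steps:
$h = 0$
$z{\left(H \right)} = -6$ ($z{\left(H \right)} = -6 + 0 = -6$)
$z{\left(-1 \right)} v + 0 = \left(-6\right) \left(-5\right) + 0 = 30 + 0 = 30$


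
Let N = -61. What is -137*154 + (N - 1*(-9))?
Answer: -21150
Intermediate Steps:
-137*154 + (N - 1*(-9)) = -137*154 + (-61 - 1*(-9)) = -21098 + (-61 + 9) = -21098 - 52 = -21150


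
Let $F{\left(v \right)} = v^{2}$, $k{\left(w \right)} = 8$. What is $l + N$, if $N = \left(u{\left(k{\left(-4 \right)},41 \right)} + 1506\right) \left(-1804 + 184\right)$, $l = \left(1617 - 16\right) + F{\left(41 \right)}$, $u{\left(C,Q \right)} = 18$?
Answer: $-2465598$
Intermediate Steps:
$l = 3282$ ($l = \left(1617 - 16\right) + 41^{2} = 1601 + 1681 = 3282$)
$N = -2468880$ ($N = \left(18 + 1506\right) \left(-1804 + 184\right) = 1524 \left(-1620\right) = -2468880$)
$l + N = 3282 - 2468880 = -2465598$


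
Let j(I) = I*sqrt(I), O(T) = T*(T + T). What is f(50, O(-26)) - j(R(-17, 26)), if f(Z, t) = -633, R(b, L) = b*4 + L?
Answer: -633 + 42*I*sqrt(42) ≈ -633.0 + 272.19*I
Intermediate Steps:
R(b, L) = L + 4*b (R(b, L) = 4*b + L = L + 4*b)
O(T) = 2*T**2 (O(T) = T*(2*T) = 2*T**2)
j(I) = I**(3/2)
f(50, O(-26)) - j(R(-17, 26)) = -633 - (26 + 4*(-17))**(3/2) = -633 - (26 - 68)**(3/2) = -633 - (-42)**(3/2) = -633 - (-42)*I*sqrt(42) = -633 + 42*I*sqrt(42)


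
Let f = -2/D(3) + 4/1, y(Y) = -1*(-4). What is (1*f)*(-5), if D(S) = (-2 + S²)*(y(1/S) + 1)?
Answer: -138/7 ≈ -19.714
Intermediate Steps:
y(Y) = 4
D(S) = -10 + 5*S² (D(S) = (-2 + S²)*(4 + 1) = (-2 + S²)*5 = -10 + 5*S²)
f = 138/35 (f = -2/(-10 + 5*3²) + 4/1 = -2/(-10 + 5*9) + 4*1 = -2/(-10 + 45) + 4 = -2/35 + 4 = 138/35 ≈ 3.9429)
(1*f)*(-5) = (1*(138/35))*(-5) = (138/35)*(-5) = -138/7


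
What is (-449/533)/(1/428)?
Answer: -192172/533 ≈ -360.55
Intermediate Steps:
(-449/533)/(1/428) = (-449*1/533)/(1/428) = -449/533*428 = -192172/533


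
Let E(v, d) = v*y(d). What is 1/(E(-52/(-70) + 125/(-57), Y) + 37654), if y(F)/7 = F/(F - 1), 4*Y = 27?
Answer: 2185/82247953 ≈ 2.6566e-5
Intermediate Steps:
Y = 27/4 (Y = (1/4)*27 = 27/4 ≈ 6.7500)
y(F) = 7*F/(-1 + F) (y(F) = 7*(F/(F - 1)) = 7*(F/(-1 + F)) = 7*F/(-1 + F))
E(v, d) = 7*d*v/(-1 + d) (E(v, d) = v*(7*d/(-1 + d)) = 7*d*v/(-1 + d))
1/(E(-52/(-70) + 125/(-57), Y) + 37654) = 1/(7*(27/4)*(-52/(-70) + 125/(-57))/(-1 + 27/4) + 37654) = 1/(7*(27/4)*(-52*(-1/70) + 125*(-1/57))/(23/4) + 37654) = 1/(7*(27/4)*(26/35 - 125/57)*(4/23) + 37654) = 1/(7*(27/4)*(-2893/1995)*(4/23) + 37654) = 1/(-26037/2185 + 37654) = 1/(82247953/2185) = 2185/82247953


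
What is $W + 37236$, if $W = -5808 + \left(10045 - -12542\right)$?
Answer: $54015$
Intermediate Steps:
$W = 16779$ ($W = -5808 + \left(10045 + 12542\right) = -5808 + 22587 = 16779$)
$W + 37236 = 16779 + 37236 = 54015$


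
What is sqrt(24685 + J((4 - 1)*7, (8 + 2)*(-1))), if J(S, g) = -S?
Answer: 2*sqrt(6166) ≈ 157.05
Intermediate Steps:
sqrt(24685 + J((4 - 1)*7, (8 + 2)*(-1))) = sqrt(24685 - (4 - 1)*7) = sqrt(24685 - 3*7) = sqrt(24685 - 1*21) = sqrt(24685 - 21) = sqrt(24664) = 2*sqrt(6166)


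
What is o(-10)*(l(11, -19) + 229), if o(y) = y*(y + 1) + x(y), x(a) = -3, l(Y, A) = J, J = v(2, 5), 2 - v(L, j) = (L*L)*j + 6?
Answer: 17835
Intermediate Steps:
v(L, j) = -4 - j*L² (v(L, j) = 2 - ((L*L)*j + 6) = 2 - (L²*j + 6) = 2 - (j*L² + 6) = 2 - (6 + j*L²) = 2 + (-6 - j*L²) = -4 - j*L²)
J = -24 (J = -4 - 1*5*2² = -4 - 1*5*4 = -4 - 20 = -24)
l(Y, A) = -24
o(y) = -3 + y*(1 + y) (o(y) = y*(y + 1) - 3 = y*(1 + y) - 3 = -3 + y*(1 + y))
o(-10)*(l(11, -19) + 229) = (-3 - 10 + (-10)²)*(-24 + 229) = (-3 - 10 + 100)*205 = 87*205 = 17835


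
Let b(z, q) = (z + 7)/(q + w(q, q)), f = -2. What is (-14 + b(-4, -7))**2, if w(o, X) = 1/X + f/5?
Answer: 1605289/7744 ≈ 207.29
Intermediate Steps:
w(o, X) = -2/5 + 1/X (w(o, X) = 1/X - 2/5 = -2/5 + 1/X)
b(z, q) = (7 + z)/(-2/5 + q + 1/q) (b(z, q) = (z + 7)/(q + (-2/5 + 1/q)) = (7 + z)/(-2/5 + q + 1/q))
(-14 + b(-4, -7))**2 = (-14 + 5*(-7)*(7 - 4)/(5 - 7*(-2 + 5*(-7))))**2 = (-14 + 5*(-7)*3/(5 - 7*(-2 - 35)))**2 = (-14 + 5*(-7)*3/(5 - 7*(-37)))**2 = (-14 + 5*(-7)*3/(5 + 259))**2 = (-14 + 5*(-7)*3/264)**2 = (-14 + 5*(-7)*(1/264)*3)**2 = (-14 - 35/88)**2 = (-1267/88)**2 = 1605289/7744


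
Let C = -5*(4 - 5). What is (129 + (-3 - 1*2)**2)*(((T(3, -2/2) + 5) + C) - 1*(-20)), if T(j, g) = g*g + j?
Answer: 5236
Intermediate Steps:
T(j, g) = j + g**2 (T(j, g) = g**2 + j = j + g**2)
C = 5 (C = -5*(-1) = 5)
(129 + (-3 - 1*2)**2)*(((T(3, -2/2) + 5) + C) - 1*(-20)) = (129 + (-3 - 1*2)**2)*((((3 + (-2/2)**2) + 5) + 5) - 1*(-20)) = (129 + (-3 - 2)**2)*((((3 + (-2*1/2)**2) + 5) + 5) + 20) = (129 + (-5)**2)*((((3 + (-1)**2) + 5) + 5) + 20) = (129 + 25)*((((3 + 1) + 5) + 5) + 20) = 154*(((4 + 5) + 5) + 20) = 154*((9 + 5) + 20) = 154*(14 + 20) = 154*34 = 5236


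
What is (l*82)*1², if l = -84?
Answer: -6888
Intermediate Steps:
(l*82)*1² = -84*82*1² = -6888*1 = -6888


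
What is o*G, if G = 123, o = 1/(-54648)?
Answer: -41/18216 ≈ -0.0022508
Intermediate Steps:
o = -1/54648 ≈ -1.8299e-5
o*G = -1/54648*123 = -41/18216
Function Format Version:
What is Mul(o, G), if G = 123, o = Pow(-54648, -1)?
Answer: Rational(-41, 18216) ≈ -0.0022508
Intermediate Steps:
o = Rational(-1, 54648) ≈ -1.8299e-5
Mul(o, G) = Mul(Rational(-1, 54648), 123) = Rational(-41, 18216)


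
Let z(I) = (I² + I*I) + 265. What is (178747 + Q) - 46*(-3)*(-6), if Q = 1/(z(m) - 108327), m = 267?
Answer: 6141052205/34516 ≈ 1.7792e+5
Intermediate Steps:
z(I) = 265 + 2*I² (z(I) = (I² + I²) + 265 = 2*I² + 265 = 265 + 2*I²)
Q = 1/34516 (Q = 1/((265 + 2*267²) - 108327) = 1/((265 + 2*71289) - 108327) = 1/((265 + 142578) - 108327) = 1/(142843 - 108327) = 1/34516 ≈ 2.8972e-5)
(178747 + Q) - 46*(-3)*(-6) = (178747 + 1/34516) - 46*(-3)*(-6) = 6169631453/34516 + 138*(-6) = 6169631453/34516 - 828 = 6141052205/34516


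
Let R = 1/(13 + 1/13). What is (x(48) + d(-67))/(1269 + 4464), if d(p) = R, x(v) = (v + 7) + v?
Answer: 1947/108290 ≈ 0.017980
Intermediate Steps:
x(v) = 7 + 2*v (x(v) = (7 + v) + v = 7 + 2*v)
R = 13/170 (R = 1/(13 + 1/13) = 1/(170/13) = 13/170 ≈ 0.076471)
d(p) = 13/170
(x(48) + d(-67))/(1269 + 4464) = ((7 + 2*48) + 13/170)/(1269 + 4464) = ((7 + 96) + 13/170)/5733 = (103 + 13/170)*(1/5733) = (17523/170)*(1/5733) = 1947/108290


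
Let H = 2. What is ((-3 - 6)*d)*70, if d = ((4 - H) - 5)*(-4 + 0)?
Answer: -7560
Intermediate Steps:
d = 12 (d = ((4 - 1*2) - 5)*(-4 + 0) = ((4 - 2) - 5)*(-4) = (2 - 5)*(-4) = -3*(-4) = 12)
((-3 - 6)*d)*70 = ((-3 - 6)*12)*70 = -9*12*70 = -108*70 = -7560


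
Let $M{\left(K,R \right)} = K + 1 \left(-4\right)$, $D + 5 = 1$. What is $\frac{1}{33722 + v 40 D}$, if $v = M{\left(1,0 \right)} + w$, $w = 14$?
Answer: $\frac{1}{31962} \approx 3.1287 \cdot 10^{-5}$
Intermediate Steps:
$D = -4$ ($D = -5 + 1 = -4$)
$M{\left(K,R \right)} = -4 + K$ ($M{\left(K,R \right)} = K - 4 = -4 + K$)
$v = 11$ ($v = \left(-4 + 1\right) + 14 = -3 + 14 = 11$)
$\frac{1}{33722 + v 40 D} = \frac{1}{33722 + 11 \cdot 40 \left(-4\right)} = \frac{1}{33722 + 440 \left(-4\right)} = \frac{1}{33722 - 1760} = \frac{1}{31962}$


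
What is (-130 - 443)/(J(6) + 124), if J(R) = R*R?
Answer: -573/160 ≈ -3.5812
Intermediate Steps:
J(R) = R²
(-130 - 443)/(J(6) + 124) = (-130 - 443)/(6² + 124) = -573/(36 + 124) = -573/160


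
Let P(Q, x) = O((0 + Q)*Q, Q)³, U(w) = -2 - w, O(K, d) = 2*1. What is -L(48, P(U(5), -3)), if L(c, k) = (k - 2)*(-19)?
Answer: 114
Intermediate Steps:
O(K, d) = 2
P(Q, x) = 8 (P(Q, x) = 2³ = 8)
L(c, k) = 38 - 19*k (L(c, k) = (-2 + k)*(-19) = 38 - 19*k)
-L(48, P(U(5), -3)) = -(38 - 19*8) = -(38 - 152) = -1*(-114) = 114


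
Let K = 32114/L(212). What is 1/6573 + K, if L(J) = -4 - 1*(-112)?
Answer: 35180905/118314 ≈ 297.35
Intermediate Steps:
L(J) = 108 (L(J) = -4 + 112 = 108)
K = 16057/54 (K = 32114/108 = 32114*(1/108) = 16057/54 ≈ 297.35)
1/6573 + K = 1/6573 + 16057/54 = 35180905/118314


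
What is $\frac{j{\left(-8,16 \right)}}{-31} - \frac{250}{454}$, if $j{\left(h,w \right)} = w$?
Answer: $- \frac{7507}{7037} \approx -1.0668$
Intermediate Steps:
$\frac{j{\left(-8,16 \right)}}{-31} - \frac{250}{454} = \frac{16}{-31} - \frac{250}{454} = 16 \left(- \frac{1}{31}\right) - \frac{125}{227} = - \frac{16}{31} - \frac{125}{227} = - \frac{7507}{7037}$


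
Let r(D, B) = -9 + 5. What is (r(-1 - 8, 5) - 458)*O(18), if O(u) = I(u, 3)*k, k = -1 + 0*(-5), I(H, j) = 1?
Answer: 462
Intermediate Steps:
r(D, B) = -4
k = -1 (k = -1 + 0 = -1)
O(u) = -1 (O(u) = 1*(-1) = -1)
(r(-1 - 8, 5) - 458)*O(18) = (-4 - 458)*(-1) = -462*(-1) = 462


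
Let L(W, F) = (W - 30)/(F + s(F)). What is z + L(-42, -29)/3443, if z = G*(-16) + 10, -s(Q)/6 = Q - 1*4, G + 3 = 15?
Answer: -105899866/581867 ≈ -182.00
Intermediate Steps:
G = 12 (G = -3 + 15 = 12)
s(Q) = 24 - 6*Q (s(Q) = -6*(Q - 1*4) = -6*(Q - 4) = -6*(-4 + Q) = 24 - 6*Q)
L(W, F) = (-30 + W)/(24 - 5*F) (L(W, F) = (W - 30)/(F + (24 - 6*F)) = (-30 + W)/(24 - 5*F))
z = -182 (z = 12*(-16) + 10 = -192 + 10 = -182)
z + L(-42, -29)/3443 = -182 + ((30 - 1*(-42))/(-24 + 5*(-29)))/3443 = -182 + ((30 + 42)/(-24 - 145))*(1/3443) = -182 + (72/(-169))*(1/3443) = -182 - 1/169*72*(1/3443) = -182 - 72/169*1/3443 = -182 - 72/581867 = -105899866/581867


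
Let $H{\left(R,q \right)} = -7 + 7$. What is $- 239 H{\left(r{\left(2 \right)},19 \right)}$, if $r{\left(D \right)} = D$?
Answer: $0$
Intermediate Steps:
$H{\left(R,q \right)} = 0$
$- 239 H{\left(r{\left(2 \right)},19 \right)} = \left(-239\right) 0 = 0$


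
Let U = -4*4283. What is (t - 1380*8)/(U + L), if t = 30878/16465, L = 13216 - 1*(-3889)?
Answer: 181742722/444555 ≈ 408.82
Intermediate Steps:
L = 17105 (L = 13216 + 3889 = 17105)
U = -17132
t = 30878/16465 (t = 30878*(1/16465) = 30878/16465 ≈ 1.8754)
(t - 1380*8)/(U + L) = (30878/16465 - 1380*8)/(-17132 + 17105) = (30878/16465 - 11040)/(-27) = -181742722/16465*(-1/27) = 181742722/444555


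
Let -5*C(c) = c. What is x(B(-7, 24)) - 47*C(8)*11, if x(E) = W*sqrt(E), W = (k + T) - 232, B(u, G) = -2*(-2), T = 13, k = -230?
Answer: -354/5 ≈ -70.800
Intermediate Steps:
C(c) = -c/5
B(u, G) = 4
W = -449 (W = (-230 + 13) - 232 = -217 - 232 = -449)
x(E) = -449*sqrt(E)
x(B(-7, 24)) - 47*C(8)*11 = -449*sqrt(4) - 47*(-1/5*8)*11 = -449*2 - 47*(-8/5)*11 = -898 - (-376)*11/5 = -898 - 1*(-4136/5) = -898 + 4136/5 = -354/5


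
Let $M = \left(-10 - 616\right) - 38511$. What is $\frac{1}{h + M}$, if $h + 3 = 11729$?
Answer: $- \frac{1}{27411} \approx -3.6482 \cdot 10^{-5}$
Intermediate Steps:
$h = 11726$ ($h = -3 + 11729 = 11726$)
$M = -39137$ ($M = \left(-10 - 616\right) - 38511 = -626 - 38511 = -39137$)
$\frac{1}{h + M} = \frac{1}{11726 - 39137} = \frac{1}{-27411} = - \frac{1}{27411}$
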